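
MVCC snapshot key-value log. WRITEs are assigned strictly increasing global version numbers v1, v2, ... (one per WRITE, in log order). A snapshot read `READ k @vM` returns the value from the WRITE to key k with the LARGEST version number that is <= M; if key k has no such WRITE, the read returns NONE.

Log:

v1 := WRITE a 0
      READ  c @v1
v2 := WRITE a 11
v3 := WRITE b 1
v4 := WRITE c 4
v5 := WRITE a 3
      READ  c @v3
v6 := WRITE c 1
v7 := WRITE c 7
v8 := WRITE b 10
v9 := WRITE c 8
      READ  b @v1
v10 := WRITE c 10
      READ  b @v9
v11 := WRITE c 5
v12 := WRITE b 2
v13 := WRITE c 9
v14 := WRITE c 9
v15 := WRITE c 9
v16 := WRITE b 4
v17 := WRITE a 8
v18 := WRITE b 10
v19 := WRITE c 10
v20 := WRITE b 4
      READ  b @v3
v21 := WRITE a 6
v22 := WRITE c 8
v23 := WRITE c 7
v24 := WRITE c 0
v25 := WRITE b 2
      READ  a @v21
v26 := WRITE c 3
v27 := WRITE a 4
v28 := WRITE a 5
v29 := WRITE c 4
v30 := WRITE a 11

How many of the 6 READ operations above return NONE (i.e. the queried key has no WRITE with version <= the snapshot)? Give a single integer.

v1: WRITE a=0  (a history now [(1, 0)])
READ c @v1: history=[] -> no version <= 1 -> NONE
v2: WRITE a=11  (a history now [(1, 0), (2, 11)])
v3: WRITE b=1  (b history now [(3, 1)])
v4: WRITE c=4  (c history now [(4, 4)])
v5: WRITE a=3  (a history now [(1, 0), (2, 11), (5, 3)])
READ c @v3: history=[(4, 4)] -> no version <= 3 -> NONE
v6: WRITE c=1  (c history now [(4, 4), (6, 1)])
v7: WRITE c=7  (c history now [(4, 4), (6, 1), (7, 7)])
v8: WRITE b=10  (b history now [(3, 1), (8, 10)])
v9: WRITE c=8  (c history now [(4, 4), (6, 1), (7, 7), (9, 8)])
READ b @v1: history=[(3, 1), (8, 10)] -> no version <= 1 -> NONE
v10: WRITE c=10  (c history now [(4, 4), (6, 1), (7, 7), (9, 8), (10, 10)])
READ b @v9: history=[(3, 1), (8, 10)] -> pick v8 -> 10
v11: WRITE c=5  (c history now [(4, 4), (6, 1), (7, 7), (9, 8), (10, 10), (11, 5)])
v12: WRITE b=2  (b history now [(3, 1), (8, 10), (12, 2)])
v13: WRITE c=9  (c history now [(4, 4), (6, 1), (7, 7), (9, 8), (10, 10), (11, 5), (13, 9)])
v14: WRITE c=9  (c history now [(4, 4), (6, 1), (7, 7), (9, 8), (10, 10), (11, 5), (13, 9), (14, 9)])
v15: WRITE c=9  (c history now [(4, 4), (6, 1), (7, 7), (9, 8), (10, 10), (11, 5), (13, 9), (14, 9), (15, 9)])
v16: WRITE b=4  (b history now [(3, 1), (8, 10), (12, 2), (16, 4)])
v17: WRITE a=8  (a history now [(1, 0), (2, 11), (5, 3), (17, 8)])
v18: WRITE b=10  (b history now [(3, 1), (8, 10), (12, 2), (16, 4), (18, 10)])
v19: WRITE c=10  (c history now [(4, 4), (6, 1), (7, 7), (9, 8), (10, 10), (11, 5), (13, 9), (14, 9), (15, 9), (19, 10)])
v20: WRITE b=4  (b history now [(3, 1), (8, 10), (12, 2), (16, 4), (18, 10), (20, 4)])
READ b @v3: history=[(3, 1), (8, 10), (12, 2), (16, 4), (18, 10), (20, 4)] -> pick v3 -> 1
v21: WRITE a=6  (a history now [(1, 0), (2, 11), (5, 3), (17, 8), (21, 6)])
v22: WRITE c=8  (c history now [(4, 4), (6, 1), (7, 7), (9, 8), (10, 10), (11, 5), (13, 9), (14, 9), (15, 9), (19, 10), (22, 8)])
v23: WRITE c=7  (c history now [(4, 4), (6, 1), (7, 7), (9, 8), (10, 10), (11, 5), (13, 9), (14, 9), (15, 9), (19, 10), (22, 8), (23, 7)])
v24: WRITE c=0  (c history now [(4, 4), (6, 1), (7, 7), (9, 8), (10, 10), (11, 5), (13, 9), (14, 9), (15, 9), (19, 10), (22, 8), (23, 7), (24, 0)])
v25: WRITE b=2  (b history now [(3, 1), (8, 10), (12, 2), (16, 4), (18, 10), (20, 4), (25, 2)])
READ a @v21: history=[(1, 0), (2, 11), (5, 3), (17, 8), (21, 6)] -> pick v21 -> 6
v26: WRITE c=3  (c history now [(4, 4), (6, 1), (7, 7), (9, 8), (10, 10), (11, 5), (13, 9), (14, 9), (15, 9), (19, 10), (22, 8), (23, 7), (24, 0), (26, 3)])
v27: WRITE a=4  (a history now [(1, 0), (2, 11), (5, 3), (17, 8), (21, 6), (27, 4)])
v28: WRITE a=5  (a history now [(1, 0), (2, 11), (5, 3), (17, 8), (21, 6), (27, 4), (28, 5)])
v29: WRITE c=4  (c history now [(4, 4), (6, 1), (7, 7), (9, 8), (10, 10), (11, 5), (13, 9), (14, 9), (15, 9), (19, 10), (22, 8), (23, 7), (24, 0), (26, 3), (29, 4)])
v30: WRITE a=11  (a history now [(1, 0), (2, 11), (5, 3), (17, 8), (21, 6), (27, 4), (28, 5), (30, 11)])
Read results in order: ['NONE', 'NONE', 'NONE', '10', '1', '6']
NONE count = 3

Answer: 3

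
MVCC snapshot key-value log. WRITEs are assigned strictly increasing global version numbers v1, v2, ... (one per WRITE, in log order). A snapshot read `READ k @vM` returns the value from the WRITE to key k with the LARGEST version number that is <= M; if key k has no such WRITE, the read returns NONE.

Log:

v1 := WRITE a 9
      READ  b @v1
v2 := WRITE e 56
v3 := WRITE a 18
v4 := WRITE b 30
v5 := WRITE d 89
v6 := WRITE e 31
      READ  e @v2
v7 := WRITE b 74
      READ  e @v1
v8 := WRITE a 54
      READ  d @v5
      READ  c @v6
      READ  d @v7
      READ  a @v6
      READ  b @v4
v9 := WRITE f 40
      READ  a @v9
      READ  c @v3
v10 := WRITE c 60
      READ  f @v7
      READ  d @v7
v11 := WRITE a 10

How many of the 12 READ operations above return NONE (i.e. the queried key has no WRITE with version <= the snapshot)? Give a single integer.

Answer: 5

Derivation:
v1: WRITE a=9  (a history now [(1, 9)])
READ b @v1: history=[] -> no version <= 1 -> NONE
v2: WRITE e=56  (e history now [(2, 56)])
v3: WRITE a=18  (a history now [(1, 9), (3, 18)])
v4: WRITE b=30  (b history now [(4, 30)])
v5: WRITE d=89  (d history now [(5, 89)])
v6: WRITE e=31  (e history now [(2, 56), (6, 31)])
READ e @v2: history=[(2, 56), (6, 31)] -> pick v2 -> 56
v7: WRITE b=74  (b history now [(4, 30), (7, 74)])
READ e @v1: history=[(2, 56), (6, 31)] -> no version <= 1 -> NONE
v8: WRITE a=54  (a history now [(1, 9), (3, 18), (8, 54)])
READ d @v5: history=[(5, 89)] -> pick v5 -> 89
READ c @v6: history=[] -> no version <= 6 -> NONE
READ d @v7: history=[(5, 89)] -> pick v5 -> 89
READ a @v6: history=[(1, 9), (3, 18), (8, 54)] -> pick v3 -> 18
READ b @v4: history=[(4, 30), (7, 74)] -> pick v4 -> 30
v9: WRITE f=40  (f history now [(9, 40)])
READ a @v9: history=[(1, 9), (3, 18), (8, 54)] -> pick v8 -> 54
READ c @v3: history=[] -> no version <= 3 -> NONE
v10: WRITE c=60  (c history now [(10, 60)])
READ f @v7: history=[(9, 40)] -> no version <= 7 -> NONE
READ d @v7: history=[(5, 89)] -> pick v5 -> 89
v11: WRITE a=10  (a history now [(1, 9), (3, 18), (8, 54), (11, 10)])
Read results in order: ['NONE', '56', 'NONE', '89', 'NONE', '89', '18', '30', '54', 'NONE', 'NONE', '89']
NONE count = 5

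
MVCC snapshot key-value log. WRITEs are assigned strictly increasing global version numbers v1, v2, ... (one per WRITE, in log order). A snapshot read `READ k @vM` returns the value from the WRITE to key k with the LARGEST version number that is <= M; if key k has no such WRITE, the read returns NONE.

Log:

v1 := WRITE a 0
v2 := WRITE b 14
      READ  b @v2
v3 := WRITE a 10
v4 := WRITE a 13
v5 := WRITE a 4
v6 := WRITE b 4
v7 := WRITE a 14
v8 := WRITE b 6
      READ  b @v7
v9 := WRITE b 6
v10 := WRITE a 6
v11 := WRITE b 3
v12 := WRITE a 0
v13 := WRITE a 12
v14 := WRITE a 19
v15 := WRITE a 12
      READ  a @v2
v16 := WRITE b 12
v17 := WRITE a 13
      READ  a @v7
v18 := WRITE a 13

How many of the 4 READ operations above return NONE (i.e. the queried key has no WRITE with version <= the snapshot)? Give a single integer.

v1: WRITE a=0  (a history now [(1, 0)])
v2: WRITE b=14  (b history now [(2, 14)])
READ b @v2: history=[(2, 14)] -> pick v2 -> 14
v3: WRITE a=10  (a history now [(1, 0), (3, 10)])
v4: WRITE a=13  (a history now [(1, 0), (3, 10), (4, 13)])
v5: WRITE a=4  (a history now [(1, 0), (3, 10), (4, 13), (5, 4)])
v6: WRITE b=4  (b history now [(2, 14), (6, 4)])
v7: WRITE a=14  (a history now [(1, 0), (3, 10), (4, 13), (5, 4), (7, 14)])
v8: WRITE b=6  (b history now [(2, 14), (6, 4), (8, 6)])
READ b @v7: history=[(2, 14), (6, 4), (8, 6)] -> pick v6 -> 4
v9: WRITE b=6  (b history now [(2, 14), (6, 4), (8, 6), (9, 6)])
v10: WRITE a=6  (a history now [(1, 0), (3, 10), (4, 13), (5, 4), (7, 14), (10, 6)])
v11: WRITE b=3  (b history now [(2, 14), (6, 4), (8, 6), (9, 6), (11, 3)])
v12: WRITE a=0  (a history now [(1, 0), (3, 10), (4, 13), (5, 4), (7, 14), (10, 6), (12, 0)])
v13: WRITE a=12  (a history now [(1, 0), (3, 10), (4, 13), (5, 4), (7, 14), (10, 6), (12, 0), (13, 12)])
v14: WRITE a=19  (a history now [(1, 0), (3, 10), (4, 13), (5, 4), (7, 14), (10, 6), (12, 0), (13, 12), (14, 19)])
v15: WRITE a=12  (a history now [(1, 0), (3, 10), (4, 13), (5, 4), (7, 14), (10, 6), (12, 0), (13, 12), (14, 19), (15, 12)])
READ a @v2: history=[(1, 0), (3, 10), (4, 13), (5, 4), (7, 14), (10, 6), (12, 0), (13, 12), (14, 19), (15, 12)] -> pick v1 -> 0
v16: WRITE b=12  (b history now [(2, 14), (6, 4), (8, 6), (9, 6), (11, 3), (16, 12)])
v17: WRITE a=13  (a history now [(1, 0), (3, 10), (4, 13), (5, 4), (7, 14), (10, 6), (12, 0), (13, 12), (14, 19), (15, 12), (17, 13)])
READ a @v7: history=[(1, 0), (3, 10), (4, 13), (5, 4), (7, 14), (10, 6), (12, 0), (13, 12), (14, 19), (15, 12), (17, 13)] -> pick v7 -> 14
v18: WRITE a=13  (a history now [(1, 0), (3, 10), (4, 13), (5, 4), (7, 14), (10, 6), (12, 0), (13, 12), (14, 19), (15, 12), (17, 13), (18, 13)])
Read results in order: ['14', '4', '0', '14']
NONE count = 0

Answer: 0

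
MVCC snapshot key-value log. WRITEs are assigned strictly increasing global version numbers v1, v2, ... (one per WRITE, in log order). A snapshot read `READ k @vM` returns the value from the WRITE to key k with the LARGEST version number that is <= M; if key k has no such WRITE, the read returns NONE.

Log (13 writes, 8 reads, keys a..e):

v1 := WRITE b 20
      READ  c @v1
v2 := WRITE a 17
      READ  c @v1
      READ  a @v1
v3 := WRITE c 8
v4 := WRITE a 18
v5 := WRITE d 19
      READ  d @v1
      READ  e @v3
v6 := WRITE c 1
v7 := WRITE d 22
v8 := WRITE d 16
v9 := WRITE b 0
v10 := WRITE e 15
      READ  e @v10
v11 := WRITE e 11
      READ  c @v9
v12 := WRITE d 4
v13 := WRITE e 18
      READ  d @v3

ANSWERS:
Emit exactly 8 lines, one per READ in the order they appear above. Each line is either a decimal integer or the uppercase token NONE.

v1: WRITE b=20  (b history now [(1, 20)])
READ c @v1: history=[] -> no version <= 1 -> NONE
v2: WRITE a=17  (a history now [(2, 17)])
READ c @v1: history=[] -> no version <= 1 -> NONE
READ a @v1: history=[(2, 17)] -> no version <= 1 -> NONE
v3: WRITE c=8  (c history now [(3, 8)])
v4: WRITE a=18  (a history now [(2, 17), (4, 18)])
v5: WRITE d=19  (d history now [(5, 19)])
READ d @v1: history=[(5, 19)] -> no version <= 1 -> NONE
READ e @v3: history=[] -> no version <= 3 -> NONE
v6: WRITE c=1  (c history now [(3, 8), (6, 1)])
v7: WRITE d=22  (d history now [(5, 19), (7, 22)])
v8: WRITE d=16  (d history now [(5, 19), (7, 22), (8, 16)])
v9: WRITE b=0  (b history now [(1, 20), (9, 0)])
v10: WRITE e=15  (e history now [(10, 15)])
READ e @v10: history=[(10, 15)] -> pick v10 -> 15
v11: WRITE e=11  (e history now [(10, 15), (11, 11)])
READ c @v9: history=[(3, 8), (6, 1)] -> pick v6 -> 1
v12: WRITE d=4  (d history now [(5, 19), (7, 22), (8, 16), (12, 4)])
v13: WRITE e=18  (e history now [(10, 15), (11, 11), (13, 18)])
READ d @v3: history=[(5, 19), (7, 22), (8, 16), (12, 4)] -> no version <= 3 -> NONE

Answer: NONE
NONE
NONE
NONE
NONE
15
1
NONE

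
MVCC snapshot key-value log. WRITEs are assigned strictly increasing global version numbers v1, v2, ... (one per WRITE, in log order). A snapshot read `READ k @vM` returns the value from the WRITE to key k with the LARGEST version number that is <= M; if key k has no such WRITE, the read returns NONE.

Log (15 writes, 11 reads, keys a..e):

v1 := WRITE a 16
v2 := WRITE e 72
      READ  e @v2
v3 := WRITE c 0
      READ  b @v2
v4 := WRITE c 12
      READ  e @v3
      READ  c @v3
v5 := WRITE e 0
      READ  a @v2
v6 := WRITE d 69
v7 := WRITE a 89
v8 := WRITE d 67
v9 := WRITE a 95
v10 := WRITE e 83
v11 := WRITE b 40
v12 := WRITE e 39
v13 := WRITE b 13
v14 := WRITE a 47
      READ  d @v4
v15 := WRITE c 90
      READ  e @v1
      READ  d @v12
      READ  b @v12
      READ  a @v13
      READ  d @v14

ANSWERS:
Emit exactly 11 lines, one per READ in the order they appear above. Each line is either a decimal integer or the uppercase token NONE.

v1: WRITE a=16  (a history now [(1, 16)])
v2: WRITE e=72  (e history now [(2, 72)])
READ e @v2: history=[(2, 72)] -> pick v2 -> 72
v3: WRITE c=0  (c history now [(3, 0)])
READ b @v2: history=[] -> no version <= 2 -> NONE
v4: WRITE c=12  (c history now [(3, 0), (4, 12)])
READ e @v3: history=[(2, 72)] -> pick v2 -> 72
READ c @v3: history=[(3, 0), (4, 12)] -> pick v3 -> 0
v5: WRITE e=0  (e history now [(2, 72), (5, 0)])
READ a @v2: history=[(1, 16)] -> pick v1 -> 16
v6: WRITE d=69  (d history now [(6, 69)])
v7: WRITE a=89  (a history now [(1, 16), (7, 89)])
v8: WRITE d=67  (d history now [(6, 69), (8, 67)])
v9: WRITE a=95  (a history now [(1, 16), (7, 89), (9, 95)])
v10: WRITE e=83  (e history now [(2, 72), (5, 0), (10, 83)])
v11: WRITE b=40  (b history now [(11, 40)])
v12: WRITE e=39  (e history now [(2, 72), (5, 0), (10, 83), (12, 39)])
v13: WRITE b=13  (b history now [(11, 40), (13, 13)])
v14: WRITE a=47  (a history now [(1, 16), (7, 89), (9, 95), (14, 47)])
READ d @v4: history=[(6, 69), (8, 67)] -> no version <= 4 -> NONE
v15: WRITE c=90  (c history now [(3, 0), (4, 12), (15, 90)])
READ e @v1: history=[(2, 72), (5, 0), (10, 83), (12, 39)] -> no version <= 1 -> NONE
READ d @v12: history=[(6, 69), (8, 67)] -> pick v8 -> 67
READ b @v12: history=[(11, 40), (13, 13)] -> pick v11 -> 40
READ a @v13: history=[(1, 16), (7, 89), (9, 95), (14, 47)] -> pick v9 -> 95
READ d @v14: history=[(6, 69), (8, 67)] -> pick v8 -> 67

Answer: 72
NONE
72
0
16
NONE
NONE
67
40
95
67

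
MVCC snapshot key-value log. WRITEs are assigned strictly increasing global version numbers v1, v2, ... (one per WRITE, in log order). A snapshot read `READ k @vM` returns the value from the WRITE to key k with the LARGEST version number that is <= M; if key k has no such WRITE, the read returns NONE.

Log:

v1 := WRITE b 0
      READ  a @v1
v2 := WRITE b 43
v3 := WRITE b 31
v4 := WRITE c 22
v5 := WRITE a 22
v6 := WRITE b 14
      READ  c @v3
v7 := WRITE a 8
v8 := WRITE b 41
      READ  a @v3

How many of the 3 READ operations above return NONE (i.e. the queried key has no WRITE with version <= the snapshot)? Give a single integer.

v1: WRITE b=0  (b history now [(1, 0)])
READ a @v1: history=[] -> no version <= 1 -> NONE
v2: WRITE b=43  (b history now [(1, 0), (2, 43)])
v3: WRITE b=31  (b history now [(1, 0), (2, 43), (3, 31)])
v4: WRITE c=22  (c history now [(4, 22)])
v5: WRITE a=22  (a history now [(5, 22)])
v6: WRITE b=14  (b history now [(1, 0), (2, 43), (3, 31), (6, 14)])
READ c @v3: history=[(4, 22)] -> no version <= 3 -> NONE
v7: WRITE a=8  (a history now [(5, 22), (7, 8)])
v8: WRITE b=41  (b history now [(1, 0), (2, 43), (3, 31), (6, 14), (8, 41)])
READ a @v3: history=[(5, 22), (7, 8)] -> no version <= 3 -> NONE
Read results in order: ['NONE', 'NONE', 'NONE']
NONE count = 3

Answer: 3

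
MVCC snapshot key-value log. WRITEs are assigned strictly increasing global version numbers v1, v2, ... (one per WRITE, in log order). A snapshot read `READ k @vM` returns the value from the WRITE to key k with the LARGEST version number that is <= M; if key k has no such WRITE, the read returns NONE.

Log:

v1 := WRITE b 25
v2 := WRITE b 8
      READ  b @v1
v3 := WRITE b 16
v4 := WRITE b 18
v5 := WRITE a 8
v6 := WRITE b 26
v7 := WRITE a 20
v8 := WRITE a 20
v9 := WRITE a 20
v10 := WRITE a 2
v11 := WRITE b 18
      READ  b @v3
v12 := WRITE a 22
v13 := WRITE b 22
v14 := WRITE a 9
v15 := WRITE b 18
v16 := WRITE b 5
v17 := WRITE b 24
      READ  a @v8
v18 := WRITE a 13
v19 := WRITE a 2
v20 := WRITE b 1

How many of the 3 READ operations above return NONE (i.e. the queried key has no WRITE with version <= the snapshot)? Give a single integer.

Answer: 0

Derivation:
v1: WRITE b=25  (b history now [(1, 25)])
v2: WRITE b=8  (b history now [(1, 25), (2, 8)])
READ b @v1: history=[(1, 25), (2, 8)] -> pick v1 -> 25
v3: WRITE b=16  (b history now [(1, 25), (2, 8), (3, 16)])
v4: WRITE b=18  (b history now [(1, 25), (2, 8), (3, 16), (4, 18)])
v5: WRITE a=8  (a history now [(5, 8)])
v6: WRITE b=26  (b history now [(1, 25), (2, 8), (3, 16), (4, 18), (6, 26)])
v7: WRITE a=20  (a history now [(5, 8), (7, 20)])
v8: WRITE a=20  (a history now [(5, 8), (7, 20), (8, 20)])
v9: WRITE a=20  (a history now [(5, 8), (7, 20), (8, 20), (9, 20)])
v10: WRITE a=2  (a history now [(5, 8), (7, 20), (8, 20), (9, 20), (10, 2)])
v11: WRITE b=18  (b history now [(1, 25), (2, 8), (3, 16), (4, 18), (6, 26), (11, 18)])
READ b @v3: history=[(1, 25), (2, 8), (3, 16), (4, 18), (6, 26), (11, 18)] -> pick v3 -> 16
v12: WRITE a=22  (a history now [(5, 8), (7, 20), (8, 20), (9, 20), (10, 2), (12, 22)])
v13: WRITE b=22  (b history now [(1, 25), (2, 8), (3, 16), (4, 18), (6, 26), (11, 18), (13, 22)])
v14: WRITE a=9  (a history now [(5, 8), (7, 20), (8, 20), (9, 20), (10, 2), (12, 22), (14, 9)])
v15: WRITE b=18  (b history now [(1, 25), (2, 8), (3, 16), (4, 18), (6, 26), (11, 18), (13, 22), (15, 18)])
v16: WRITE b=5  (b history now [(1, 25), (2, 8), (3, 16), (4, 18), (6, 26), (11, 18), (13, 22), (15, 18), (16, 5)])
v17: WRITE b=24  (b history now [(1, 25), (2, 8), (3, 16), (4, 18), (6, 26), (11, 18), (13, 22), (15, 18), (16, 5), (17, 24)])
READ a @v8: history=[(5, 8), (7, 20), (8, 20), (9, 20), (10, 2), (12, 22), (14, 9)] -> pick v8 -> 20
v18: WRITE a=13  (a history now [(5, 8), (7, 20), (8, 20), (9, 20), (10, 2), (12, 22), (14, 9), (18, 13)])
v19: WRITE a=2  (a history now [(5, 8), (7, 20), (8, 20), (9, 20), (10, 2), (12, 22), (14, 9), (18, 13), (19, 2)])
v20: WRITE b=1  (b history now [(1, 25), (2, 8), (3, 16), (4, 18), (6, 26), (11, 18), (13, 22), (15, 18), (16, 5), (17, 24), (20, 1)])
Read results in order: ['25', '16', '20']
NONE count = 0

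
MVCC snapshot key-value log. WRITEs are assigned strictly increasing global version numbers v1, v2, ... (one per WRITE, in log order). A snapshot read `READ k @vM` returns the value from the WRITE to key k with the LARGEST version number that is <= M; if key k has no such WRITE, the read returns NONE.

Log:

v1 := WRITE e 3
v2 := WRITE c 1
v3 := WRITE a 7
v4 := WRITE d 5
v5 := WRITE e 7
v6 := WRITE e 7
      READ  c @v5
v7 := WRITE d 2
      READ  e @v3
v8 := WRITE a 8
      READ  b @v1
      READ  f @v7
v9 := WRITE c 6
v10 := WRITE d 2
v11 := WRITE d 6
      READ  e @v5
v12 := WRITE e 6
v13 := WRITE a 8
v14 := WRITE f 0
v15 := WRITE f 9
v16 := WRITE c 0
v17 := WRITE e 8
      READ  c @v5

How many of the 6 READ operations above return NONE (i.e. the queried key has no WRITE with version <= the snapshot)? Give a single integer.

v1: WRITE e=3  (e history now [(1, 3)])
v2: WRITE c=1  (c history now [(2, 1)])
v3: WRITE a=7  (a history now [(3, 7)])
v4: WRITE d=5  (d history now [(4, 5)])
v5: WRITE e=7  (e history now [(1, 3), (5, 7)])
v6: WRITE e=7  (e history now [(1, 3), (5, 7), (6, 7)])
READ c @v5: history=[(2, 1)] -> pick v2 -> 1
v7: WRITE d=2  (d history now [(4, 5), (7, 2)])
READ e @v3: history=[(1, 3), (5, 7), (6, 7)] -> pick v1 -> 3
v8: WRITE a=8  (a history now [(3, 7), (8, 8)])
READ b @v1: history=[] -> no version <= 1 -> NONE
READ f @v7: history=[] -> no version <= 7 -> NONE
v9: WRITE c=6  (c history now [(2, 1), (9, 6)])
v10: WRITE d=2  (d history now [(4, 5), (7, 2), (10, 2)])
v11: WRITE d=6  (d history now [(4, 5), (7, 2), (10, 2), (11, 6)])
READ e @v5: history=[(1, 3), (5, 7), (6, 7)] -> pick v5 -> 7
v12: WRITE e=6  (e history now [(1, 3), (5, 7), (6, 7), (12, 6)])
v13: WRITE a=8  (a history now [(3, 7), (8, 8), (13, 8)])
v14: WRITE f=0  (f history now [(14, 0)])
v15: WRITE f=9  (f history now [(14, 0), (15, 9)])
v16: WRITE c=0  (c history now [(2, 1), (9, 6), (16, 0)])
v17: WRITE e=8  (e history now [(1, 3), (5, 7), (6, 7), (12, 6), (17, 8)])
READ c @v5: history=[(2, 1), (9, 6), (16, 0)] -> pick v2 -> 1
Read results in order: ['1', '3', 'NONE', 'NONE', '7', '1']
NONE count = 2

Answer: 2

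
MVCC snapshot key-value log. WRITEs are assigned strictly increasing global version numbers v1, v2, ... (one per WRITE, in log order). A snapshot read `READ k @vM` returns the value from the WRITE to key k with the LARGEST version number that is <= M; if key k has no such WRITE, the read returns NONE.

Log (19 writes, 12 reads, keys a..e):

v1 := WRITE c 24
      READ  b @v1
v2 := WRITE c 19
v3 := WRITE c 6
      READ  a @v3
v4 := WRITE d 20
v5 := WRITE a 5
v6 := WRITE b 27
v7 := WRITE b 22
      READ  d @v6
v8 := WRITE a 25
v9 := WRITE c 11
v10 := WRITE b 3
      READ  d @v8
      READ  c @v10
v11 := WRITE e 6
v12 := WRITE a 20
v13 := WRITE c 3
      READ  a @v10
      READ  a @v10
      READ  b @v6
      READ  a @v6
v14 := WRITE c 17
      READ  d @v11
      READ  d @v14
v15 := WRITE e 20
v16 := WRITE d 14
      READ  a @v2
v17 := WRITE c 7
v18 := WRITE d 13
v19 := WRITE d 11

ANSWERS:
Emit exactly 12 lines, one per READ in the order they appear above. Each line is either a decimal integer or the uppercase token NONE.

Answer: NONE
NONE
20
20
11
25
25
27
5
20
20
NONE

Derivation:
v1: WRITE c=24  (c history now [(1, 24)])
READ b @v1: history=[] -> no version <= 1 -> NONE
v2: WRITE c=19  (c history now [(1, 24), (2, 19)])
v3: WRITE c=6  (c history now [(1, 24), (2, 19), (3, 6)])
READ a @v3: history=[] -> no version <= 3 -> NONE
v4: WRITE d=20  (d history now [(4, 20)])
v5: WRITE a=5  (a history now [(5, 5)])
v6: WRITE b=27  (b history now [(6, 27)])
v7: WRITE b=22  (b history now [(6, 27), (7, 22)])
READ d @v6: history=[(4, 20)] -> pick v4 -> 20
v8: WRITE a=25  (a history now [(5, 5), (8, 25)])
v9: WRITE c=11  (c history now [(1, 24), (2, 19), (3, 6), (9, 11)])
v10: WRITE b=3  (b history now [(6, 27), (7, 22), (10, 3)])
READ d @v8: history=[(4, 20)] -> pick v4 -> 20
READ c @v10: history=[(1, 24), (2, 19), (3, 6), (9, 11)] -> pick v9 -> 11
v11: WRITE e=6  (e history now [(11, 6)])
v12: WRITE a=20  (a history now [(5, 5), (8, 25), (12, 20)])
v13: WRITE c=3  (c history now [(1, 24), (2, 19), (3, 6), (9, 11), (13, 3)])
READ a @v10: history=[(5, 5), (8, 25), (12, 20)] -> pick v8 -> 25
READ a @v10: history=[(5, 5), (8, 25), (12, 20)] -> pick v8 -> 25
READ b @v6: history=[(6, 27), (7, 22), (10, 3)] -> pick v6 -> 27
READ a @v6: history=[(5, 5), (8, 25), (12, 20)] -> pick v5 -> 5
v14: WRITE c=17  (c history now [(1, 24), (2, 19), (3, 6), (9, 11), (13, 3), (14, 17)])
READ d @v11: history=[(4, 20)] -> pick v4 -> 20
READ d @v14: history=[(4, 20)] -> pick v4 -> 20
v15: WRITE e=20  (e history now [(11, 6), (15, 20)])
v16: WRITE d=14  (d history now [(4, 20), (16, 14)])
READ a @v2: history=[(5, 5), (8, 25), (12, 20)] -> no version <= 2 -> NONE
v17: WRITE c=7  (c history now [(1, 24), (2, 19), (3, 6), (9, 11), (13, 3), (14, 17), (17, 7)])
v18: WRITE d=13  (d history now [(4, 20), (16, 14), (18, 13)])
v19: WRITE d=11  (d history now [(4, 20), (16, 14), (18, 13), (19, 11)])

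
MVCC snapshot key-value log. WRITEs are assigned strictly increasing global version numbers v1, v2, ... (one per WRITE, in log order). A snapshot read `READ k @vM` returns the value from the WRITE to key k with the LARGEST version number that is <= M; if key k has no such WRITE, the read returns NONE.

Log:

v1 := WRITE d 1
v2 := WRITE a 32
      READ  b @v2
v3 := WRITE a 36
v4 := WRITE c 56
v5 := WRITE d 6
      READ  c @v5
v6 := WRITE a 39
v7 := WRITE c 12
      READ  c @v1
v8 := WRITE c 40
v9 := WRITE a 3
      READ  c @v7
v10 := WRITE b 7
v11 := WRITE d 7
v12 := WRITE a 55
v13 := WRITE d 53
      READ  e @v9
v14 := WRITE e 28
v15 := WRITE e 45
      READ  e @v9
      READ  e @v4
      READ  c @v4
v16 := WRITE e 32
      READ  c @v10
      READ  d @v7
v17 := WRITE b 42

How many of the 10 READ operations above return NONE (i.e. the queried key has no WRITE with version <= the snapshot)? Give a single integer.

Answer: 5

Derivation:
v1: WRITE d=1  (d history now [(1, 1)])
v2: WRITE a=32  (a history now [(2, 32)])
READ b @v2: history=[] -> no version <= 2 -> NONE
v3: WRITE a=36  (a history now [(2, 32), (3, 36)])
v4: WRITE c=56  (c history now [(4, 56)])
v5: WRITE d=6  (d history now [(1, 1), (5, 6)])
READ c @v5: history=[(4, 56)] -> pick v4 -> 56
v6: WRITE a=39  (a history now [(2, 32), (3, 36), (6, 39)])
v7: WRITE c=12  (c history now [(4, 56), (7, 12)])
READ c @v1: history=[(4, 56), (7, 12)] -> no version <= 1 -> NONE
v8: WRITE c=40  (c history now [(4, 56), (7, 12), (8, 40)])
v9: WRITE a=3  (a history now [(2, 32), (3, 36), (6, 39), (9, 3)])
READ c @v7: history=[(4, 56), (7, 12), (8, 40)] -> pick v7 -> 12
v10: WRITE b=7  (b history now [(10, 7)])
v11: WRITE d=7  (d history now [(1, 1), (5, 6), (11, 7)])
v12: WRITE a=55  (a history now [(2, 32), (3, 36), (6, 39), (9, 3), (12, 55)])
v13: WRITE d=53  (d history now [(1, 1), (5, 6), (11, 7), (13, 53)])
READ e @v9: history=[] -> no version <= 9 -> NONE
v14: WRITE e=28  (e history now [(14, 28)])
v15: WRITE e=45  (e history now [(14, 28), (15, 45)])
READ e @v9: history=[(14, 28), (15, 45)] -> no version <= 9 -> NONE
READ e @v4: history=[(14, 28), (15, 45)] -> no version <= 4 -> NONE
READ c @v4: history=[(4, 56), (7, 12), (8, 40)] -> pick v4 -> 56
v16: WRITE e=32  (e history now [(14, 28), (15, 45), (16, 32)])
READ c @v10: history=[(4, 56), (7, 12), (8, 40)] -> pick v8 -> 40
READ d @v7: history=[(1, 1), (5, 6), (11, 7), (13, 53)] -> pick v5 -> 6
v17: WRITE b=42  (b history now [(10, 7), (17, 42)])
Read results in order: ['NONE', '56', 'NONE', '12', 'NONE', 'NONE', 'NONE', '56', '40', '6']
NONE count = 5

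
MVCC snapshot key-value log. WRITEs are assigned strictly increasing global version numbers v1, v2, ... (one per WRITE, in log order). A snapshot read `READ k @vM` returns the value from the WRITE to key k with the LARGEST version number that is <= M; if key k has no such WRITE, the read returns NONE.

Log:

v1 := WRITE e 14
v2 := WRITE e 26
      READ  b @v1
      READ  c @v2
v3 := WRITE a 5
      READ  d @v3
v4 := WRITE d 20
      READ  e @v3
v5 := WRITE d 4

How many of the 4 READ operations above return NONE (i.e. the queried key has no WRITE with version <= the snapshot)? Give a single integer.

Answer: 3

Derivation:
v1: WRITE e=14  (e history now [(1, 14)])
v2: WRITE e=26  (e history now [(1, 14), (2, 26)])
READ b @v1: history=[] -> no version <= 1 -> NONE
READ c @v2: history=[] -> no version <= 2 -> NONE
v3: WRITE a=5  (a history now [(3, 5)])
READ d @v3: history=[] -> no version <= 3 -> NONE
v4: WRITE d=20  (d history now [(4, 20)])
READ e @v3: history=[(1, 14), (2, 26)] -> pick v2 -> 26
v5: WRITE d=4  (d history now [(4, 20), (5, 4)])
Read results in order: ['NONE', 'NONE', 'NONE', '26']
NONE count = 3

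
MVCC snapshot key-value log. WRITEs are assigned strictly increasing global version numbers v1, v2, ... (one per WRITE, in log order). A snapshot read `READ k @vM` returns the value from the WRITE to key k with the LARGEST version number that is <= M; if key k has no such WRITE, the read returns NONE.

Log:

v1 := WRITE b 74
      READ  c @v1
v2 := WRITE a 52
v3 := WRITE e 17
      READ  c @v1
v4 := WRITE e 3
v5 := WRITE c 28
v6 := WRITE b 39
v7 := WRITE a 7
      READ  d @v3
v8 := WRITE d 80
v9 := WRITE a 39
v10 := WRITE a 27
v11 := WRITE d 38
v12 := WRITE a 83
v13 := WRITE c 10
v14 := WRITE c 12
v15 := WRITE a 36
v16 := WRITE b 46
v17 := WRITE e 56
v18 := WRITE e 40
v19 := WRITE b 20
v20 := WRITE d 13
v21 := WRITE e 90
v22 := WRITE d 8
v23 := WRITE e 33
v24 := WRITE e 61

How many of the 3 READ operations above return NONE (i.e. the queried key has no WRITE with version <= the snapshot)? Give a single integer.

Answer: 3

Derivation:
v1: WRITE b=74  (b history now [(1, 74)])
READ c @v1: history=[] -> no version <= 1 -> NONE
v2: WRITE a=52  (a history now [(2, 52)])
v3: WRITE e=17  (e history now [(3, 17)])
READ c @v1: history=[] -> no version <= 1 -> NONE
v4: WRITE e=3  (e history now [(3, 17), (4, 3)])
v5: WRITE c=28  (c history now [(5, 28)])
v6: WRITE b=39  (b history now [(1, 74), (6, 39)])
v7: WRITE a=7  (a history now [(2, 52), (7, 7)])
READ d @v3: history=[] -> no version <= 3 -> NONE
v8: WRITE d=80  (d history now [(8, 80)])
v9: WRITE a=39  (a history now [(2, 52), (7, 7), (9, 39)])
v10: WRITE a=27  (a history now [(2, 52), (7, 7), (9, 39), (10, 27)])
v11: WRITE d=38  (d history now [(8, 80), (11, 38)])
v12: WRITE a=83  (a history now [(2, 52), (7, 7), (9, 39), (10, 27), (12, 83)])
v13: WRITE c=10  (c history now [(5, 28), (13, 10)])
v14: WRITE c=12  (c history now [(5, 28), (13, 10), (14, 12)])
v15: WRITE a=36  (a history now [(2, 52), (7, 7), (9, 39), (10, 27), (12, 83), (15, 36)])
v16: WRITE b=46  (b history now [(1, 74), (6, 39), (16, 46)])
v17: WRITE e=56  (e history now [(3, 17), (4, 3), (17, 56)])
v18: WRITE e=40  (e history now [(3, 17), (4, 3), (17, 56), (18, 40)])
v19: WRITE b=20  (b history now [(1, 74), (6, 39), (16, 46), (19, 20)])
v20: WRITE d=13  (d history now [(8, 80), (11, 38), (20, 13)])
v21: WRITE e=90  (e history now [(3, 17), (4, 3), (17, 56), (18, 40), (21, 90)])
v22: WRITE d=8  (d history now [(8, 80), (11, 38), (20, 13), (22, 8)])
v23: WRITE e=33  (e history now [(3, 17), (4, 3), (17, 56), (18, 40), (21, 90), (23, 33)])
v24: WRITE e=61  (e history now [(3, 17), (4, 3), (17, 56), (18, 40), (21, 90), (23, 33), (24, 61)])
Read results in order: ['NONE', 'NONE', 'NONE']
NONE count = 3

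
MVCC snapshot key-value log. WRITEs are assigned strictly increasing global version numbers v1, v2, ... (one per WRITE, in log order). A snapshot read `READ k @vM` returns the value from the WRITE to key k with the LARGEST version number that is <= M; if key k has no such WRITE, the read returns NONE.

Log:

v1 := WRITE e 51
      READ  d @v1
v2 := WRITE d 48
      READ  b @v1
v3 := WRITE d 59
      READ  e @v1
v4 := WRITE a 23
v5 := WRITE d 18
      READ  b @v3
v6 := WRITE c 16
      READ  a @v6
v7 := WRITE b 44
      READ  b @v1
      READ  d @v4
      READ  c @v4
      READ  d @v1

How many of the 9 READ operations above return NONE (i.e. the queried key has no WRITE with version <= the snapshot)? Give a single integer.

v1: WRITE e=51  (e history now [(1, 51)])
READ d @v1: history=[] -> no version <= 1 -> NONE
v2: WRITE d=48  (d history now [(2, 48)])
READ b @v1: history=[] -> no version <= 1 -> NONE
v3: WRITE d=59  (d history now [(2, 48), (3, 59)])
READ e @v1: history=[(1, 51)] -> pick v1 -> 51
v4: WRITE a=23  (a history now [(4, 23)])
v5: WRITE d=18  (d history now [(2, 48), (3, 59), (5, 18)])
READ b @v3: history=[] -> no version <= 3 -> NONE
v6: WRITE c=16  (c history now [(6, 16)])
READ a @v6: history=[(4, 23)] -> pick v4 -> 23
v7: WRITE b=44  (b history now [(7, 44)])
READ b @v1: history=[(7, 44)] -> no version <= 1 -> NONE
READ d @v4: history=[(2, 48), (3, 59), (5, 18)] -> pick v3 -> 59
READ c @v4: history=[(6, 16)] -> no version <= 4 -> NONE
READ d @v1: history=[(2, 48), (3, 59), (5, 18)] -> no version <= 1 -> NONE
Read results in order: ['NONE', 'NONE', '51', 'NONE', '23', 'NONE', '59', 'NONE', 'NONE']
NONE count = 6

Answer: 6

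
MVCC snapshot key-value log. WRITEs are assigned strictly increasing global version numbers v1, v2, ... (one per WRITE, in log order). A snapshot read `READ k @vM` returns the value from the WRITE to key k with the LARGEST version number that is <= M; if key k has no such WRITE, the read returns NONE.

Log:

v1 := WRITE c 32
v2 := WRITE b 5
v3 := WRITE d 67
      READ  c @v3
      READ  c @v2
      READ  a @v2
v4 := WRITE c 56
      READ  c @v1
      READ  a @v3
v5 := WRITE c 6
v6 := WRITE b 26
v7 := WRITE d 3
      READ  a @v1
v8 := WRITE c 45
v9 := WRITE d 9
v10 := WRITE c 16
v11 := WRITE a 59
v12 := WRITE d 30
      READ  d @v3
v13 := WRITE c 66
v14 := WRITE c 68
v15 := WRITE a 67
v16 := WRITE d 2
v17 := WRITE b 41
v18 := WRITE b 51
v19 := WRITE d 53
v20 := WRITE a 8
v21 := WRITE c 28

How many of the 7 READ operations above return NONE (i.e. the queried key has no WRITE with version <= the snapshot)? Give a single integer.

v1: WRITE c=32  (c history now [(1, 32)])
v2: WRITE b=5  (b history now [(2, 5)])
v3: WRITE d=67  (d history now [(3, 67)])
READ c @v3: history=[(1, 32)] -> pick v1 -> 32
READ c @v2: history=[(1, 32)] -> pick v1 -> 32
READ a @v2: history=[] -> no version <= 2 -> NONE
v4: WRITE c=56  (c history now [(1, 32), (4, 56)])
READ c @v1: history=[(1, 32), (4, 56)] -> pick v1 -> 32
READ a @v3: history=[] -> no version <= 3 -> NONE
v5: WRITE c=6  (c history now [(1, 32), (4, 56), (5, 6)])
v6: WRITE b=26  (b history now [(2, 5), (6, 26)])
v7: WRITE d=3  (d history now [(3, 67), (7, 3)])
READ a @v1: history=[] -> no version <= 1 -> NONE
v8: WRITE c=45  (c history now [(1, 32), (4, 56), (5, 6), (8, 45)])
v9: WRITE d=9  (d history now [(3, 67), (7, 3), (9, 9)])
v10: WRITE c=16  (c history now [(1, 32), (4, 56), (5, 6), (8, 45), (10, 16)])
v11: WRITE a=59  (a history now [(11, 59)])
v12: WRITE d=30  (d history now [(3, 67), (7, 3), (9, 9), (12, 30)])
READ d @v3: history=[(3, 67), (7, 3), (9, 9), (12, 30)] -> pick v3 -> 67
v13: WRITE c=66  (c history now [(1, 32), (4, 56), (5, 6), (8, 45), (10, 16), (13, 66)])
v14: WRITE c=68  (c history now [(1, 32), (4, 56), (5, 6), (8, 45), (10, 16), (13, 66), (14, 68)])
v15: WRITE a=67  (a history now [(11, 59), (15, 67)])
v16: WRITE d=2  (d history now [(3, 67), (7, 3), (9, 9), (12, 30), (16, 2)])
v17: WRITE b=41  (b history now [(2, 5), (6, 26), (17, 41)])
v18: WRITE b=51  (b history now [(2, 5), (6, 26), (17, 41), (18, 51)])
v19: WRITE d=53  (d history now [(3, 67), (7, 3), (9, 9), (12, 30), (16, 2), (19, 53)])
v20: WRITE a=8  (a history now [(11, 59), (15, 67), (20, 8)])
v21: WRITE c=28  (c history now [(1, 32), (4, 56), (5, 6), (8, 45), (10, 16), (13, 66), (14, 68), (21, 28)])
Read results in order: ['32', '32', 'NONE', '32', 'NONE', 'NONE', '67']
NONE count = 3

Answer: 3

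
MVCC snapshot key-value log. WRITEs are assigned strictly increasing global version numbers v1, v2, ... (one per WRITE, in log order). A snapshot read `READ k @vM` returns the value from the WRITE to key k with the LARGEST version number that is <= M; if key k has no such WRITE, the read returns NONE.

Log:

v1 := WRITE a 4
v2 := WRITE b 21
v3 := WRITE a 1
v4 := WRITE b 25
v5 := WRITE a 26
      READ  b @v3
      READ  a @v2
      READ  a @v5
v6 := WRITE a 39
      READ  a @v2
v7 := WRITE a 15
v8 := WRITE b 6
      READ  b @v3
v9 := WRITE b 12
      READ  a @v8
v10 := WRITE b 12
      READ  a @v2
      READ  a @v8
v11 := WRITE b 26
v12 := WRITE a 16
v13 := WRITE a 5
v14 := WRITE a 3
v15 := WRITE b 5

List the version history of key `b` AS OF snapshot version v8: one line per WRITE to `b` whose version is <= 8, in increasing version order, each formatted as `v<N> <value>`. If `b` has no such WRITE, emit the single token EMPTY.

Answer: v2 21
v4 25
v8 6

Derivation:
Scan writes for key=b with version <= 8:
  v1 WRITE a 4 -> skip
  v2 WRITE b 21 -> keep
  v3 WRITE a 1 -> skip
  v4 WRITE b 25 -> keep
  v5 WRITE a 26 -> skip
  v6 WRITE a 39 -> skip
  v7 WRITE a 15 -> skip
  v8 WRITE b 6 -> keep
  v9 WRITE b 12 -> drop (> snap)
  v10 WRITE b 12 -> drop (> snap)
  v11 WRITE b 26 -> drop (> snap)
  v12 WRITE a 16 -> skip
  v13 WRITE a 5 -> skip
  v14 WRITE a 3 -> skip
  v15 WRITE b 5 -> drop (> snap)
Collected: [(2, 21), (4, 25), (8, 6)]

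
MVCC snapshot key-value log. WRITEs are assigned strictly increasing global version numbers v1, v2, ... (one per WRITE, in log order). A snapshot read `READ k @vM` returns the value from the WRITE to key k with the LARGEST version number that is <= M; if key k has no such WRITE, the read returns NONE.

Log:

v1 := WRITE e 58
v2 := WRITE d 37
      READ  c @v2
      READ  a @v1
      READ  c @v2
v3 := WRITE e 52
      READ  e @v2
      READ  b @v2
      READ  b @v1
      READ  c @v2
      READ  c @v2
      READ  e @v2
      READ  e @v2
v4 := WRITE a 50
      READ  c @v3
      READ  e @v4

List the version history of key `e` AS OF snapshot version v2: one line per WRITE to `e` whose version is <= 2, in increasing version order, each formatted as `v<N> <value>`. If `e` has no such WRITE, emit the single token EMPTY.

Answer: v1 58

Derivation:
Scan writes for key=e with version <= 2:
  v1 WRITE e 58 -> keep
  v2 WRITE d 37 -> skip
  v3 WRITE e 52 -> drop (> snap)
  v4 WRITE a 50 -> skip
Collected: [(1, 58)]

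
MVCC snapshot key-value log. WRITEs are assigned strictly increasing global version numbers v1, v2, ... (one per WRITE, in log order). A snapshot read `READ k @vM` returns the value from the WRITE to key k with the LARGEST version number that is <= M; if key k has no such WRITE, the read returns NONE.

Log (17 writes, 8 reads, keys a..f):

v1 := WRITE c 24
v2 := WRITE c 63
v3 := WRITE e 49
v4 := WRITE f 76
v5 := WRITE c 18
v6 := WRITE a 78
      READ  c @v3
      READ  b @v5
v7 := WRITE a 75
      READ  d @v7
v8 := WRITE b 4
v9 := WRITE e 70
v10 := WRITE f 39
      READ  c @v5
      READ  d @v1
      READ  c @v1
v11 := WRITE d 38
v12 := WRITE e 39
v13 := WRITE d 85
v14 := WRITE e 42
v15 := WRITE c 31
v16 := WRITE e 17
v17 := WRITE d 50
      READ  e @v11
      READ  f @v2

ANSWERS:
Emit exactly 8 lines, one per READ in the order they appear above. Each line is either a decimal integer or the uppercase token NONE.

Answer: 63
NONE
NONE
18
NONE
24
70
NONE

Derivation:
v1: WRITE c=24  (c history now [(1, 24)])
v2: WRITE c=63  (c history now [(1, 24), (2, 63)])
v3: WRITE e=49  (e history now [(3, 49)])
v4: WRITE f=76  (f history now [(4, 76)])
v5: WRITE c=18  (c history now [(1, 24), (2, 63), (5, 18)])
v6: WRITE a=78  (a history now [(6, 78)])
READ c @v3: history=[(1, 24), (2, 63), (5, 18)] -> pick v2 -> 63
READ b @v5: history=[] -> no version <= 5 -> NONE
v7: WRITE a=75  (a history now [(6, 78), (7, 75)])
READ d @v7: history=[] -> no version <= 7 -> NONE
v8: WRITE b=4  (b history now [(8, 4)])
v9: WRITE e=70  (e history now [(3, 49), (9, 70)])
v10: WRITE f=39  (f history now [(4, 76), (10, 39)])
READ c @v5: history=[(1, 24), (2, 63), (5, 18)] -> pick v5 -> 18
READ d @v1: history=[] -> no version <= 1 -> NONE
READ c @v1: history=[(1, 24), (2, 63), (5, 18)] -> pick v1 -> 24
v11: WRITE d=38  (d history now [(11, 38)])
v12: WRITE e=39  (e history now [(3, 49), (9, 70), (12, 39)])
v13: WRITE d=85  (d history now [(11, 38), (13, 85)])
v14: WRITE e=42  (e history now [(3, 49), (9, 70), (12, 39), (14, 42)])
v15: WRITE c=31  (c history now [(1, 24), (2, 63), (5, 18), (15, 31)])
v16: WRITE e=17  (e history now [(3, 49), (9, 70), (12, 39), (14, 42), (16, 17)])
v17: WRITE d=50  (d history now [(11, 38), (13, 85), (17, 50)])
READ e @v11: history=[(3, 49), (9, 70), (12, 39), (14, 42), (16, 17)] -> pick v9 -> 70
READ f @v2: history=[(4, 76), (10, 39)] -> no version <= 2 -> NONE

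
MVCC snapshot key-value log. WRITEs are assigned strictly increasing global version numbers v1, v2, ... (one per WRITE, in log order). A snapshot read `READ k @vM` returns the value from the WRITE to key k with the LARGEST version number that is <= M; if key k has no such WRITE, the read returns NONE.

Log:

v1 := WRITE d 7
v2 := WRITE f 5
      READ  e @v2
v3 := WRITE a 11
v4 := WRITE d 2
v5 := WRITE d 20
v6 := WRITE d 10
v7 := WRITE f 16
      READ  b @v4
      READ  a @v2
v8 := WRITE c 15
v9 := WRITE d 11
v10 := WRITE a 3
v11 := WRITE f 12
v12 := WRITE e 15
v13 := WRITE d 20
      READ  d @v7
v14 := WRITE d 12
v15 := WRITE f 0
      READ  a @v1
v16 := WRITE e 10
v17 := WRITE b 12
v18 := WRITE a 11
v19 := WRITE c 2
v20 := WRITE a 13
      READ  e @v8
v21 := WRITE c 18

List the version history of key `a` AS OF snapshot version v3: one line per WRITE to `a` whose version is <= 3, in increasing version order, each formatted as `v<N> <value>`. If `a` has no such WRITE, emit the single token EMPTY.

Scan writes for key=a with version <= 3:
  v1 WRITE d 7 -> skip
  v2 WRITE f 5 -> skip
  v3 WRITE a 11 -> keep
  v4 WRITE d 2 -> skip
  v5 WRITE d 20 -> skip
  v6 WRITE d 10 -> skip
  v7 WRITE f 16 -> skip
  v8 WRITE c 15 -> skip
  v9 WRITE d 11 -> skip
  v10 WRITE a 3 -> drop (> snap)
  v11 WRITE f 12 -> skip
  v12 WRITE e 15 -> skip
  v13 WRITE d 20 -> skip
  v14 WRITE d 12 -> skip
  v15 WRITE f 0 -> skip
  v16 WRITE e 10 -> skip
  v17 WRITE b 12 -> skip
  v18 WRITE a 11 -> drop (> snap)
  v19 WRITE c 2 -> skip
  v20 WRITE a 13 -> drop (> snap)
  v21 WRITE c 18 -> skip
Collected: [(3, 11)]

Answer: v3 11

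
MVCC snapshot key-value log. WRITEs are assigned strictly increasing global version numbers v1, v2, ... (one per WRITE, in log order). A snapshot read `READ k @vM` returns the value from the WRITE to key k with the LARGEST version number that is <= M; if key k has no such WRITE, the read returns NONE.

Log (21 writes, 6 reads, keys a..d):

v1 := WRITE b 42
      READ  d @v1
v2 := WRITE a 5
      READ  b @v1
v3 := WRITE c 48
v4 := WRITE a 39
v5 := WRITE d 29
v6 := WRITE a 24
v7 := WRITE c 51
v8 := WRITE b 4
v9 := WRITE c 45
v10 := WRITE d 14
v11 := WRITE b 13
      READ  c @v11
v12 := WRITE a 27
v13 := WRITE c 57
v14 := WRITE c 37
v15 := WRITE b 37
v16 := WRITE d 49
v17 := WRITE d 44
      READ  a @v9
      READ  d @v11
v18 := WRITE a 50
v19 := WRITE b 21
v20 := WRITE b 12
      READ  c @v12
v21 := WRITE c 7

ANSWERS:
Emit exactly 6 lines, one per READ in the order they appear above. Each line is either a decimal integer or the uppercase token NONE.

Answer: NONE
42
45
24
14
45

Derivation:
v1: WRITE b=42  (b history now [(1, 42)])
READ d @v1: history=[] -> no version <= 1 -> NONE
v2: WRITE a=5  (a history now [(2, 5)])
READ b @v1: history=[(1, 42)] -> pick v1 -> 42
v3: WRITE c=48  (c history now [(3, 48)])
v4: WRITE a=39  (a history now [(2, 5), (4, 39)])
v5: WRITE d=29  (d history now [(5, 29)])
v6: WRITE a=24  (a history now [(2, 5), (4, 39), (6, 24)])
v7: WRITE c=51  (c history now [(3, 48), (7, 51)])
v8: WRITE b=4  (b history now [(1, 42), (8, 4)])
v9: WRITE c=45  (c history now [(3, 48), (7, 51), (9, 45)])
v10: WRITE d=14  (d history now [(5, 29), (10, 14)])
v11: WRITE b=13  (b history now [(1, 42), (8, 4), (11, 13)])
READ c @v11: history=[(3, 48), (7, 51), (9, 45)] -> pick v9 -> 45
v12: WRITE a=27  (a history now [(2, 5), (4, 39), (6, 24), (12, 27)])
v13: WRITE c=57  (c history now [(3, 48), (7, 51), (9, 45), (13, 57)])
v14: WRITE c=37  (c history now [(3, 48), (7, 51), (9, 45), (13, 57), (14, 37)])
v15: WRITE b=37  (b history now [(1, 42), (8, 4), (11, 13), (15, 37)])
v16: WRITE d=49  (d history now [(5, 29), (10, 14), (16, 49)])
v17: WRITE d=44  (d history now [(5, 29), (10, 14), (16, 49), (17, 44)])
READ a @v9: history=[(2, 5), (4, 39), (6, 24), (12, 27)] -> pick v6 -> 24
READ d @v11: history=[(5, 29), (10, 14), (16, 49), (17, 44)] -> pick v10 -> 14
v18: WRITE a=50  (a history now [(2, 5), (4, 39), (6, 24), (12, 27), (18, 50)])
v19: WRITE b=21  (b history now [(1, 42), (8, 4), (11, 13), (15, 37), (19, 21)])
v20: WRITE b=12  (b history now [(1, 42), (8, 4), (11, 13), (15, 37), (19, 21), (20, 12)])
READ c @v12: history=[(3, 48), (7, 51), (9, 45), (13, 57), (14, 37)] -> pick v9 -> 45
v21: WRITE c=7  (c history now [(3, 48), (7, 51), (9, 45), (13, 57), (14, 37), (21, 7)])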